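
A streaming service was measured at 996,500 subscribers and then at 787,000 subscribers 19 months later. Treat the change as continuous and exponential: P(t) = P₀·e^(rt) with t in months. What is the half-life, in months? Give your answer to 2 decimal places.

half-life ≈ 55.80 months

r = ln(787000/996500) / 19 = ln(0.78976) / 19 ≈ -0.012422 per month
half-life = ln 2 / |r| = 0.69315 / 0.012422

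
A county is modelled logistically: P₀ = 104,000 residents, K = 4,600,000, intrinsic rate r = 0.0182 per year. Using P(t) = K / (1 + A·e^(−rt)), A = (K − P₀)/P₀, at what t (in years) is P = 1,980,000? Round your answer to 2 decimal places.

A = (4600000 − 104000)/104000 = 43.23077
1980000 = 4600000/(1 + 43.23077·e^(−0.0182t)) → 1 + 43.23077·e^(−0.0182t) = 2.32323
e^(−0.0182t) = 0.030609 → t = ln(32.67058)/0.0182 = 3.48648/0.0182

t ≈ 191.56 years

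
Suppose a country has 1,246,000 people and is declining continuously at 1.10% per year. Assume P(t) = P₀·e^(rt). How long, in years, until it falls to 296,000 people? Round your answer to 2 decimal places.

296000 = 1246000 · e^(-0.011·t)
t = ln(296000/1246000) / -0.011 = ln(0.23756) / -0.011 = -1.43733 / -0.011

t ≈ 130.67 years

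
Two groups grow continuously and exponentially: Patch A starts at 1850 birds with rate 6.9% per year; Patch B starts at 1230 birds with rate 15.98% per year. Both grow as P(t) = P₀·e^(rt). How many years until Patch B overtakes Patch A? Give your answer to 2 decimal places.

t ≈ 4.50 years

1850·e^(0.069t) = 1230·e^(0.1598t)
1850/1230 = e^((0.1598 − 0.069)t) → ln(1.50407) = 0.0908·t
t = 0.40817 / 0.0908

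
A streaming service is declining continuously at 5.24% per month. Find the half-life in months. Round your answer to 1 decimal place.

half-life ≈ 13.2 months

half-life = ln(2) / |r| = 0.69315 / 0.0524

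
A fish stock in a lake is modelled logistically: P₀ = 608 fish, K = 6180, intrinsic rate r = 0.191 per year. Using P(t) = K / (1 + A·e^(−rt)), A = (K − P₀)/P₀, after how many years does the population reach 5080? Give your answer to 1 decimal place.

A = (6180 − 608)/608 = 9.16447
5080 = 6180/(1 + 9.16447·e^(−0.191t)) → 1 + 9.16447·e^(−0.191t) = 1.21654
e^(−0.191t) = 0.023628 → t = ln(42.32321)/0.191 = 3.74534/0.191

t ≈ 19.6 years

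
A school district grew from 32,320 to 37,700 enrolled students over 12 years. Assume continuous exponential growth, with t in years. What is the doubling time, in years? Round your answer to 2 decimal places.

r = ln(37700/32320) / 12 = ln(1.16646) / 12 ≈ 0.012831 per year
doubling time = ln 2 / |r| = 0.69315 / 0.012831

doubling time ≈ 54.02 years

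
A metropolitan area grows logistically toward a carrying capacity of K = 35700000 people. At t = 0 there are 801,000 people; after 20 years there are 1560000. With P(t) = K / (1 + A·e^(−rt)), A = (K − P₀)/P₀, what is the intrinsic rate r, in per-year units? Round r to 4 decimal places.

r ≈ 0.0344 per year

A = (35700000 − 801000)/801000 = 43.56929
1560000 = 35700000/(1 + 43.56929·e^(−r·20)) → e^(−20r) = (22.88462 − 1)/43.56929 = 0.502295
r = −ln(0.502295)/20 = 0.68857/20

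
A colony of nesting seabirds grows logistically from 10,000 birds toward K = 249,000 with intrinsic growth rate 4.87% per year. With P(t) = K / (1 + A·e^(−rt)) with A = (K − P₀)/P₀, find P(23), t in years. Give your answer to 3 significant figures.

A = (249000 − 10000)/10000 = 23.9
P(23) = 249000 / (1 + 23.9·e^(−0.0487·23)) = 249000 / (1 + 23.9·0.326247)
= 249000 / 8.79731 ≈ 28304.12

≈ 28,300 birds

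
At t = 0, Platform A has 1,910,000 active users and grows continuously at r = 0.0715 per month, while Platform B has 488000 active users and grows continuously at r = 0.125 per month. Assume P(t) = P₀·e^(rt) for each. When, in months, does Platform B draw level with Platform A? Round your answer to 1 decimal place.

t ≈ 25.5 months

1910000·e^(0.0715t) = 488000·e^(0.125t)
1910000/488000 = e^((0.125 − 0.0715)t) → ln(3.91393) = 0.0535·t
t = 1.36454 / 0.0535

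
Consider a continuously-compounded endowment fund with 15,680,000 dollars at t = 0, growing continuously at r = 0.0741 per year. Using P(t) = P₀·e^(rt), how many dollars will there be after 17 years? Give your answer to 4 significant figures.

≈ 55,260,000 dollars

P(17) = 15680000 · e^(0.0741·17) = 15680000 · e^(1.2597)
= 15680000 · 3.52436 ≈ 55262027.83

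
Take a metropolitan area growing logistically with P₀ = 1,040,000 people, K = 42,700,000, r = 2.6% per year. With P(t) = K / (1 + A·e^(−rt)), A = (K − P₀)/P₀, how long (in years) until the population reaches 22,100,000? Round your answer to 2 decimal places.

A = (42700000 − 1040000)/1040000 = 40.05769
22100000 = 42700000/(1 + 40.05769·e^(−0.026t)) → 1 + 40.05769·e^(−0.026t) = 1.93213
e^(−0.026t) = 0.02327 → t = ln(42.97451)/0.026 = 3.76061/0.026

t ≈ 144.64 years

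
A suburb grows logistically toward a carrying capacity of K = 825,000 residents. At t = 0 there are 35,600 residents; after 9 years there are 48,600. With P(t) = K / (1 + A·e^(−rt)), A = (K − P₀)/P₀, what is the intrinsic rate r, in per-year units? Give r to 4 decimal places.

A = (825000 − 35600)/35600 = 22.17416
48600 = 825000/(1 + 22.17416·e^(−r·9)) → e^(−9r) = (16.97531 − 1)/22.17416 = 0.720447
r = −ln(0.720447)/9 = 0.32788/9

r ≈ 0.0364 per year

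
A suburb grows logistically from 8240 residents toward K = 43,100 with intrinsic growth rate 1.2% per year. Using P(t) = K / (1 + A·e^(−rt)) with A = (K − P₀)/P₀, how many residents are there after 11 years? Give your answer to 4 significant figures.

A = (43100 − 8240)/8240 = 4.23058
P(11) = 43100 / (1 + 4.23058·e^(−0.012·11)) = 43100 / (1 + 4.23058·0.876341)
= 43100 / 4.70743 ≈ 9155.73

≈ 9,156 residents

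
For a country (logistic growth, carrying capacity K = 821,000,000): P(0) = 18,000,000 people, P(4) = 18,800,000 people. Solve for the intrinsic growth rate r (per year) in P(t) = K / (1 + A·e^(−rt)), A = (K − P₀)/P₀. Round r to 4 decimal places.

A = (821000000 − 18000000)/18000000 = 44.61111
18800000 = 821000000/(1 + 44.61111·e^(−r·4)) → e^(−4r) = (43.67021 − 1)/44.61111 = 0.956493
r = −ln(0.956493)/4 = 0.04448/4

r ≈ 0.0111 per year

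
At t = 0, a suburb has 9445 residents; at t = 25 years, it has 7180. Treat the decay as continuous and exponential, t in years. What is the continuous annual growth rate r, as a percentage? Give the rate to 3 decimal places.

r ≈ -1.097% per year

7180 = 9445 · e^(r·25)
e^(25r) = 7180/9445 = 0.76019
r = ln(0.76019) / 25 = -0.27419 / 25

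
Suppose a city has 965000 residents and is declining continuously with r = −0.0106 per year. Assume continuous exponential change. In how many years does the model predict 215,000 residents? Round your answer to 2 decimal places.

215000 = 965000 · e^(-0.0106·t)
t = ln(215000/965000) / -0.0106 = ln(0.2228) / -0.0106 = -1.50149 / -0.0106

t ≈ 141.65 years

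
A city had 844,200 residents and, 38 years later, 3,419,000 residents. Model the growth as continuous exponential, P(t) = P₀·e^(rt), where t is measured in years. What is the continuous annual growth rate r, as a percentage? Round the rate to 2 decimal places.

r ≈ 3.68% per year

3419000 = 844200 · e^(r·38)
e^(38r) = 3419000/844200 = 4.04999
r = ln(4.04999) / 38 = 1.39871 / 38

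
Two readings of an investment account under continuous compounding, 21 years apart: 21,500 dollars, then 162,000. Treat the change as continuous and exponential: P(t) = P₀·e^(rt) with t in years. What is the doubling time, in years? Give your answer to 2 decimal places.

doubling time ≈ 7.21 years

r = ln(162000/21500) / 21 = ln(7.53488) / 21 ≈ 0.096169 per year
doubling time = ln 2 / |r| = 0.69315 / 0.096169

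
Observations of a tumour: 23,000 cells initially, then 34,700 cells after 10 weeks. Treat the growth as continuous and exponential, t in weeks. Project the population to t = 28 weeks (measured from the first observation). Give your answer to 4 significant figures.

≈ 72,750 cells

r = ln(34700/23000) / 10 ≈ 0.041125 per week
P(28) = 23000 · e^(0.041125·28) = 23000 · 3.16289 ≈ 72746.55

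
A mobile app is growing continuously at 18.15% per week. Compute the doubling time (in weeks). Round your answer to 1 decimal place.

doubling time ≈ 3.8 weeks

doubling time = ln(2) / |r| = 0.69315 / 0.1815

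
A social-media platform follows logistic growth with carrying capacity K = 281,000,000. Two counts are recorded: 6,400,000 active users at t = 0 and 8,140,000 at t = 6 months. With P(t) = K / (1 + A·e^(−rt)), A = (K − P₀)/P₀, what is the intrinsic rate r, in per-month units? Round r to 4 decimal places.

r ≈ 0.0411 per month

A = (281000000 − 6400000)/6400000 = 42.90625
8140000 = 281000000/(1 + 42.90625·e^(−r·6)) → e^(−6r) = (34.52088 − 1)/42.90625 = 0.781259
r = −ln(0.781259)/6 = 0.24685/6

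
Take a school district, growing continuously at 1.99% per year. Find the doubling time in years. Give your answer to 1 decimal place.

doubling time = ln(2) / |r| = 0.69315 / 0.0199

doubling time ≈ 34.8 years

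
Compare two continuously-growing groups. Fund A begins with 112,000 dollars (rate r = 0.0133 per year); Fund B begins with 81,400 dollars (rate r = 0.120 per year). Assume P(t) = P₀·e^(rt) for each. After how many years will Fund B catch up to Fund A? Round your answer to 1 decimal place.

112000·e^(0.0133t) = 81400·e^(0.12t)
112000/81400 = e^((0.12 − 0.0133)t) → ln(1.37592) = 0.1067·t
t = 0.31912 / 0.1067

t ≈ 3.0 years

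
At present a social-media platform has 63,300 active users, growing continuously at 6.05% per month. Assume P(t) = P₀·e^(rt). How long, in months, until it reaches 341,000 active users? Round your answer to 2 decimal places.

341000 = 63300 · e^(0.0605·t)
t = ln(341000/63300) / 0.0605 = ln(5.38705) / 0.0605 = 1.684 / 0.0605

t ≈ 27.83 months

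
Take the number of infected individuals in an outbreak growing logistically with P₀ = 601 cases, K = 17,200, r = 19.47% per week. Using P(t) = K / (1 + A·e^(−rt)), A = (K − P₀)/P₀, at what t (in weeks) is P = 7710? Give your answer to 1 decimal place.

A = (17200 − 601)/601 = 27.61897
7710 = 17200/(1 + 27.61897·e^(−0.1947t)) → 1 + 27.61897·e^(−0.1947t) = 2.23087
e^(−0.1947t) = 0.044566 → t = ln(22.43859)/0.1947 = 3.11078/0.1947

t ≈ 16.0 weeks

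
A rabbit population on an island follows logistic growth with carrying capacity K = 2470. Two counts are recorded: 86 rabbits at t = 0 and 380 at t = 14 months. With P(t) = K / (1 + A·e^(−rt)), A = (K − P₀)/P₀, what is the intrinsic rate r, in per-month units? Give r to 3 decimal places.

r ≈ 0.116 per month

A = (2470 − 86)/86 = 27.72093
380 = 2470/(1 + 27.72093·e^(−r·14)) → e^(−14r) = (6.5 − 1)/27.72093 = 0.198406
r = −ln(0.198406)/14 = 1.61744/14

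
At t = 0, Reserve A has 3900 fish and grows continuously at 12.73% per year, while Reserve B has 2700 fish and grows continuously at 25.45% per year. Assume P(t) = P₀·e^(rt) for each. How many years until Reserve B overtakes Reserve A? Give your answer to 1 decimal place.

3900·e^(0.1273t) = 2700·e^(0.2545t)
3900/2700 = e^((0.2545 − 0.1273)t) → ln(1.44444) = 0.1272·t
t = 0.36772 / 0.1272

t ≈ 2.9 years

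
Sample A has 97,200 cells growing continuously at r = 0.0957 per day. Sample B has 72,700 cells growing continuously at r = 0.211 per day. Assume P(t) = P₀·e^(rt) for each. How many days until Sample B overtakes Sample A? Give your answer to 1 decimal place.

97200·e^(0.0957t) = 72700·e^(0.211t)
97200/72700 = e^((0.211 − 0.0957)t) → ln(1.337) = 0.1153·t
t = 0.29043 / 0.1153

t ≈ 2.5 days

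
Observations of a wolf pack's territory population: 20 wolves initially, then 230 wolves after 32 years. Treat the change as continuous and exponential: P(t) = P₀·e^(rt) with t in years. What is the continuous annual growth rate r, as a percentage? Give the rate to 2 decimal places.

r ≈ 7.63% per year

230 = 20 · e^(r·32)
e^(32r) = 230/20 = 11.5
r = ln(11.5) / 32 = 2.44235 / 32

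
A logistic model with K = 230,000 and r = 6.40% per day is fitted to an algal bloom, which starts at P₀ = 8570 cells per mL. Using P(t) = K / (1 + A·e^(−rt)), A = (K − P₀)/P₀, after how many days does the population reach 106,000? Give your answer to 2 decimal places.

A = (230000 − 8570)/8570 = 25.83781
106000 = 230000/(1 + 25.83781·e^(−0.064t)) → 1 + 25.83781·e^(−0.064t) = 2.16981
e^(−0.064t) = 0.045275 → t = ln(22.08716)/0.064 = 3.095/0.064

t ≈ 48.36 days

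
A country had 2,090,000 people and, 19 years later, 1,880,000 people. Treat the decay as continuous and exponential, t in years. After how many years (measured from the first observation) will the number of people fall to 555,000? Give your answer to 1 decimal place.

t ≈ 237.9 years

r = ln(1880000/2090000) / 19 ≈ -0.005573 per year
t = ln(555000/2090000) / r = -1.32595 / -0.005573 ≈ 237.912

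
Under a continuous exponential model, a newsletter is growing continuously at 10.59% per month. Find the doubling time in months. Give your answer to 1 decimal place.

doubling time ≈ 6.5 months

doubling time = ln(2) / |r| = 0.69315 / 0.1059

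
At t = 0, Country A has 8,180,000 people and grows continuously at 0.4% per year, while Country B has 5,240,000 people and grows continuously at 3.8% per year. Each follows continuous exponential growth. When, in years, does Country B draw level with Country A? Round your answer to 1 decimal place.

8180000·e^(0.004t) = 5240000·e^(0.038t)
8180000/5240000 = e^((0.038 − 0.004)t) → ln(1.56107) = 0.034·t
t = 0.44537 / 0.034

t ≈ 13.1 years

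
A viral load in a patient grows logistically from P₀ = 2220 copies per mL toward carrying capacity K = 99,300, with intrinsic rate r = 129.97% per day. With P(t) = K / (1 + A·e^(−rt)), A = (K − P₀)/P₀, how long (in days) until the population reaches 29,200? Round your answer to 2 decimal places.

t ≈ 2.23 days

A = (99300 − 2220)/2220 = 43.72973
29200 = 99300/(1 + 43.72973·e^(−1.2997t)) → 1 + 43.72973·e^(−1.2997t) = 3.40068
e^(−1.2997t) = 0.054898 → t = ln(18.21552)/1.2997 = 2.90227/1.2997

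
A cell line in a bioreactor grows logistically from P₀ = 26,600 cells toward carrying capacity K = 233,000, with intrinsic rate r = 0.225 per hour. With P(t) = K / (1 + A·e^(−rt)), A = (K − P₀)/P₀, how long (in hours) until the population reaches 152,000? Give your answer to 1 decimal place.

A = (233000 − 26600)/26600 = 7.7594
152000 = 233000/(1 + 7.7594·e^(−0.225t)) → 1 + 7.7594·e^(−0.225t) = 1.53289
e^(−0.225t) = 0.068677 → t = ln(14.56085)/0.225 = 2.67834/0.225

t ≈ 11.9 hours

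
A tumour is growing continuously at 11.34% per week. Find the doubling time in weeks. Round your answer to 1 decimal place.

doubling time ≈ 6.1 weeks

doubling time = ln(2) / |r| = 0.69315 / 0.1134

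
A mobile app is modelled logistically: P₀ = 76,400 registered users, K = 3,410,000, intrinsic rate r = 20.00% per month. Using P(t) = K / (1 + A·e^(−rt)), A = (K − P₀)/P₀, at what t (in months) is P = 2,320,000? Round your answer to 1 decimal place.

A = (3410000 − 76400)/76400 = 43.63351
2320000 = 3410000/(1 + 43.63351·e^(−0.2t)) → 1 + 43.63351·e^(−0.2t) = 1.46983
e^(−0.2t) = 0.010768 → t = ln(92.87132)/0.2 = 4.53121/0.2

t ≈ 22.7 months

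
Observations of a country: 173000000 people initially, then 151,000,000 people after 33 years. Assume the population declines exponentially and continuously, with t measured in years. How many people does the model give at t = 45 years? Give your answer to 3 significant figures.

r = ln(151000000/173000000) / 33 ≈ -0.004122 per year
P(45) = 173000000 · e^(-0.004122·45) = 173000000 · 0.83071 ≈ 143713396.73

≈ 144,000,000 people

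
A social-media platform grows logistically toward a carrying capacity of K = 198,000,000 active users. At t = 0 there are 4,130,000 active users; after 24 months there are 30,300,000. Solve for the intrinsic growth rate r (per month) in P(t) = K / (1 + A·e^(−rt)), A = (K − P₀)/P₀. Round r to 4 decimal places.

r ≈ 0.0891 per month

A = (198000000 − 4130000)/4130000 = 46.94189
30300000 = 198000000/(1 + 46.94189·e^(−r·24)) → e^(−24r) = (6.53465 − 1)/46.94189 = 0.117904
r = −ln(0.117904)/24 = 2.13788/24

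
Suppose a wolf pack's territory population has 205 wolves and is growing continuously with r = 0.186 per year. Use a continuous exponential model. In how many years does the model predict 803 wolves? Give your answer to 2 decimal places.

t ≈ 7.34 years

803 = 205 · e^(0.186·t)
t = ln(803/205) / 0.186 = ln(3.91707) / 0.186 = 1.36534 / 0.186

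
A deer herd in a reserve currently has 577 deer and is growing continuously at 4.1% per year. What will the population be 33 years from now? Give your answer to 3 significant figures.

P(33) = 577 · e^(0.041·33) = 577 · e^(1.353)
= 577 · 3.86902 ≈ 2232.42

≈ 2,230 deer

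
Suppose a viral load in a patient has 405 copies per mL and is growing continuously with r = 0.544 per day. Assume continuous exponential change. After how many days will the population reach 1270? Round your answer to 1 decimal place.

1270 = 405 · e^(0.544·t)
t = ln(1270/405) / 0.544 = ln(3.1358) / 0.544 = 1.14289 / 0.544

t ≈ 2.1 days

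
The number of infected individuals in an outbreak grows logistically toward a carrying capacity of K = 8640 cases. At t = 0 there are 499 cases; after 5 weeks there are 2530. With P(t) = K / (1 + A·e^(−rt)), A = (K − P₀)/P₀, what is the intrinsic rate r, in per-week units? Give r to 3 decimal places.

A = (8640 − 499)/499 = 16.31463
2530 = 8640/(1 + 16.31463·e^(−r·5)) → e^(−5r) = (3.41502 − 1)/16.31463 = 0.148028
r = −ln(0.148028)/5 = 1.91035/5

r ≈ 0.382 per week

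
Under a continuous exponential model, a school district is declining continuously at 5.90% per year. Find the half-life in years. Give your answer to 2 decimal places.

half-life ≈ 11.75 years

half-life = ln(2) / |r| = 0.69315 / 0.059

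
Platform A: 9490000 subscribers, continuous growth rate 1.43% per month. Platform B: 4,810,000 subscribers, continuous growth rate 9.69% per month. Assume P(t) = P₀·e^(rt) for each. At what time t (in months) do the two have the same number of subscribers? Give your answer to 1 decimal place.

t ≈ 8.2 months

9490000·e^(0.0143t) = 4810000·e^(0.0969t)
9490000/4810000 = e^((0.0969 − 0.0143)t) → ln(1.97297) = 0.0826·t
t = 0.67954 / 0.0826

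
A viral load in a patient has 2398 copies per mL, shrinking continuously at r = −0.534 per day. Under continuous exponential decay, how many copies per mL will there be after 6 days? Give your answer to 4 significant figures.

≈ 97.36 copies per mL

P(6) = 2398 · e^(-0.534·6) = 2398 · e^(-3.204)
= 2398 · 0.0406 ≈ 97.36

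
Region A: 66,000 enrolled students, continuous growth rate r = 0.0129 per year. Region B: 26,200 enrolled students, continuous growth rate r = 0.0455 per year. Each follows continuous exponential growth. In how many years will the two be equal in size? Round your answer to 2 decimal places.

t ≈ 28.34 years

66000·e^(0.0129t) = 26200·e^(0.0455t)
66000/26200 = e^((0.0455 − 0.0129)t) → ln(2.51908) = 0.0326·t
t = 0.9239 / 0.0326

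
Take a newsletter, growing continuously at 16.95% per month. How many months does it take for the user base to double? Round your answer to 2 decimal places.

doubling time = ln(2) / |r| = 0.69315 / 0.1695

doubling time ≈ 4.09 months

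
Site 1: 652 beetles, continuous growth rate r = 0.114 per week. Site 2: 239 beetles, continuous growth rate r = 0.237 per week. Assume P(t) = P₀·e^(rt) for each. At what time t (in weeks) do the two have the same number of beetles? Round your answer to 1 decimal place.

t ≈ 8.2 weeks

652·e^(0.114t) = 239·e^(0.237t)
652/239 = e^((0.237 − 0.114)t) → ln(2.72803) = 0.123·t
t = 1.00358 / 0.123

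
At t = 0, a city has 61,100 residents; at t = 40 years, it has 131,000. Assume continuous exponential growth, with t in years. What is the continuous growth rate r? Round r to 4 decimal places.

131000 = 61100 · e^(r·40)
e^(40r) = 131000/61100 = 2.14403
r = ln(2.14403) / 40 = 0.76269 / 40

r ≈ 0.0191 per year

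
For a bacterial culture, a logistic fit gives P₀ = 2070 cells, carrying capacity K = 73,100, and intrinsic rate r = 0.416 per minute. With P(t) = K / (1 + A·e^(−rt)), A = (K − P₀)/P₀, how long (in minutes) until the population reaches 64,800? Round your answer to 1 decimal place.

t ≈ 13.4 minutes

A = (73100 − 2070)/2070 = 34.31401
64800 = 73100/(1 + 34.31401·e^(−0.416t)) → 1 + 34.31401·e^(−0.416t) = 1.12809
e^(−0.416t) = 0.003733 → t = ln(267.89733)/0.416 = 5.5906/0.416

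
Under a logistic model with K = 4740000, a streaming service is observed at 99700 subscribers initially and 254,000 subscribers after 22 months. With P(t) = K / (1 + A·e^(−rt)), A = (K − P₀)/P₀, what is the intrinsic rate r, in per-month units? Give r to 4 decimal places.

A = (4740000 − 99700)/99700 = 46.54263
254000 = 4740000/(1 + 46.54263·e^(−r·22)) → e^(−22r) = (18.66142 − 1)/46.54263 = 0.379468
r = −ln(0.379468)/22 = 0.96899/22

r ≈ 0.0440 per month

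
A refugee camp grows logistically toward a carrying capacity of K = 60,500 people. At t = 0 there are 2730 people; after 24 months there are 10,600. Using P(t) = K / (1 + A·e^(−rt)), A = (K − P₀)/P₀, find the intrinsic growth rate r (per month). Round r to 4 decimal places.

r ≈ 0.0626 per month

A = (60500 − 2730)/2730 = 21.16117
10600 = 60500/(1 + 21.16117·e^(−r·24)) → e^(−24r) = (5.70755 − 1)/21.16117 = 0.222462
r = −ln(0.222462)/24 = 1.503/24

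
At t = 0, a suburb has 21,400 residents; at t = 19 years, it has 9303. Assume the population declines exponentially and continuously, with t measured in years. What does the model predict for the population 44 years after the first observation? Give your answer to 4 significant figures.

r = ln(9303/21400) / 19 ≈ -0.043845 per year
P(44) = 21400 · e^(-0.043845·44) = 21400 · 0.14527 ≈ 3108.73

≈ 3,109 residents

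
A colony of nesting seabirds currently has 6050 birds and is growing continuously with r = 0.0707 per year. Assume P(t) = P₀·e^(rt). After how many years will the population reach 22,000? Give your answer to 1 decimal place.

t ≈ 18.3 years

22000 = 6050 · e^(0.0707·t)
t = ln(22000/6050) / 0.0707 = ln(3.63636) / 0.0707 = 1.29098 / 0.0707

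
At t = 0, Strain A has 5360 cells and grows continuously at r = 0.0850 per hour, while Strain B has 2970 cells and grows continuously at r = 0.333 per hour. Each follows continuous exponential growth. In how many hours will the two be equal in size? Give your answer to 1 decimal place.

t ≈ 2.4 hours

5360·e^(0.085t) = 2970·e^(0.333t)
5360/2970 = e^((0.333 − 0.085)t) → ln(1.80471) = 0.248·t
t = 0.5904 / 0.248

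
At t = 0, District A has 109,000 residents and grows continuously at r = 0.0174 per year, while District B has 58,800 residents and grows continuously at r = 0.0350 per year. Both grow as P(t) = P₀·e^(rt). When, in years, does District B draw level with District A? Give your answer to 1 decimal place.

109000·e^(0.0174t) = 58800·e^(0.035t)
109000/58800 = e^((0.035 − 0.0174)t) → ln(1.85374) = 0.0176·t
t = 0.61721 / 0.0176

t ≈ 35.1 years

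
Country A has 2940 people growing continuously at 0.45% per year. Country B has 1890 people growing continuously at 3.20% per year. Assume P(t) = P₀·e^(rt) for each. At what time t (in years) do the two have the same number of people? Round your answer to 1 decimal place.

t ≈ 16.1 years

2940·e^(0.0045t) = 1890·e^(0.032t)
2940/1890 = e^((0.032 − 0.0045)t) → ln(1.55556) = 0.0275·t
t = 0.44183 / 0.0275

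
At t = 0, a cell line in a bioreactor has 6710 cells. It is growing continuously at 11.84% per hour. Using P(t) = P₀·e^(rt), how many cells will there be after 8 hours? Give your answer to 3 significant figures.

≈ 17,300 cells

P(8) = 6710 · e^(0.1184·8) = 6710 · e^(0.9472)
= 6710 · 2.57848 ≈ 17301.6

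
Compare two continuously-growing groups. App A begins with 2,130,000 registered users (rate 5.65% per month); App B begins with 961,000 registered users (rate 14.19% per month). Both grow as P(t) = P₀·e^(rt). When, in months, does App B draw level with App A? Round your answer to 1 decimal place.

2130000·e^(0.0565t) = 961000·e^(0.1419t)
2130000/961000 = e^((0.1419 − 0.0565)t) → ln(2.21644) = 0.0854·t
t = 0.7959 / 0.0854

t ≈ 9.3 months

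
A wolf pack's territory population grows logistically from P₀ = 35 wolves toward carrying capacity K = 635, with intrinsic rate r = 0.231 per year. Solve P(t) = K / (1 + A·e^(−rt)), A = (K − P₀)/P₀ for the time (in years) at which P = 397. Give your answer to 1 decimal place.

A = (635 − 35)/35 = 17.14286
397 = 635/(1 + 17.14286·e^(−0.231t)) → 1 + 17.14286·e^(−0.231t) = 1.5995
e^(−0.231t) = 0.034971 → t = ln(28.59544)/0.231 = 3.35325/0.231

t ≈ 14.5 years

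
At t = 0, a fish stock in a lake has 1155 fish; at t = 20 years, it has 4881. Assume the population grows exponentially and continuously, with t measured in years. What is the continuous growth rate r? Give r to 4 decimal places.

r ≈ 0.0721 per year

4881 = 1155 · e^(r·20)
e^(20r) = 4881/1155 = 4.22597
r = ln(4.22597) / 20 = 1.44125 / 20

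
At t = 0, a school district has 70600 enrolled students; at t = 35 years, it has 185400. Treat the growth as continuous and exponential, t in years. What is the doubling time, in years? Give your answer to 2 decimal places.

r = ln(185400/70600) / 35 = ln(2.62606) / 35 ≈ 0.027585 per year
doubling time = ln 2 / |r| = 0.69315 / 0.027585

doubling time ≈ 25.13 years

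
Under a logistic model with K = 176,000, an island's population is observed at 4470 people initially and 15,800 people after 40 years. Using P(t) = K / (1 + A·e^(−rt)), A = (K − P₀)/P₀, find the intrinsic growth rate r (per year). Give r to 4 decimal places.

A = (176000 − 4470)/4470 = 38.3736
15800 = 176000/(1 + 38.3736·e^(−r·40)) → e^(−40r) = (11.13924 − 1)/38.3736 = 0.264224
r = −ln(0.264224)/40 = 1.33096/40

r ≈ 0.0333 per year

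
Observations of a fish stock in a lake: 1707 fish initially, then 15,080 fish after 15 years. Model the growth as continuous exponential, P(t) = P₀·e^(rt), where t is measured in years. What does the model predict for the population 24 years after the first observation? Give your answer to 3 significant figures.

r = ln(15080/1707) / 15 ≈ 0.145242 per year
P(24) = 1707 · e^(0.145242·24) = 1707 · 32.6489 ≈ 55731.67

≈ 55,700 fish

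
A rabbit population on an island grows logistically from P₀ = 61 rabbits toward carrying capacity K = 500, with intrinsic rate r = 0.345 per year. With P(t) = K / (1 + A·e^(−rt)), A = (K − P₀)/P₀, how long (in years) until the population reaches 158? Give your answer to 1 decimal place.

A = (500 − 61)/61 = 7.19672
158 = 500/(1 + 7.19672·e^(−0.345t)) → 1 + 7.19672·e^(−0.345t) = 3.16456
e^(−0.345t) = 0.30077 → t = ln(3.3248)/0.345 = 1.20141/0.345

t ≈ 3.5 years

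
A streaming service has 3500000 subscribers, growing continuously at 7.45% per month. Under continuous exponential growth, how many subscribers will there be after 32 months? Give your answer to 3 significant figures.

≈ 38,000,000 subscribers

P(32) = 3500000 · e^(0.0745·32) = 3500000 · e^(2.384)
= 3500000 · 10.84821 ≈ 37968731.6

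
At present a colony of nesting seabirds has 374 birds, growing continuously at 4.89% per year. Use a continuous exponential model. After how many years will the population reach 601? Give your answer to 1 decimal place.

t ≈ 9.7 years

601 = 374 · e^(0.0489·t)
t = ln(601/374) / 0.0489 = ln(1.60695) / 0.0489 = 0.47434 / 0.0489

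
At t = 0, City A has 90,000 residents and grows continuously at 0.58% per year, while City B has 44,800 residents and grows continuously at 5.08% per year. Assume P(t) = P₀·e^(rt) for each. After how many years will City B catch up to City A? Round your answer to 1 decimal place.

90000·e^(0.0058t) = 44800·e^(0.0508t)
90000/44800 = e^((0.0508 − 0.0058)t) → ln(2.00893) = 0.045·t
t = 0.6976 / 0.045

t ≈ 15.5 years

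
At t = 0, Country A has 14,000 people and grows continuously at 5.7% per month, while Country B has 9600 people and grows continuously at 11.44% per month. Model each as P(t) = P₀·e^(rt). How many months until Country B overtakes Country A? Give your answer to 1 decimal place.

t ≈ 6.6 months

14000·e^(0.057t) = 9600·e^(0.1144t)
14000/9600 = e^((0.1144 − 0.057)t) → ln(1.45833) = 0.0574·t
t = 0.37729 / 0.0574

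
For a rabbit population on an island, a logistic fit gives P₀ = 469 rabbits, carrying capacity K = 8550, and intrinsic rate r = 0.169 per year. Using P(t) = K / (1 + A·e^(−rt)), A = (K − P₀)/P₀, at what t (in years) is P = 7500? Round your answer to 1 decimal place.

t ≈ 28.5 years

A = (8550 − 469)/469 = 17.23028
7500 = 8550/(1 + 17.23028·e^(−0.169t)) → 1 + 17.23028·e^(−0.169t) = 1.14
e^(−0.169t) = 0.008125 → t = ln(123.07341)/0.169 = 4.81278/0.169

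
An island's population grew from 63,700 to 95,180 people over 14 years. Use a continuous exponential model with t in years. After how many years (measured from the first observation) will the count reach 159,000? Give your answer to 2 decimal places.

r = ln(95180/63700) / 14 ≈ 0.028685 per year
t = ln(159000/63700) / r = 0.91472 / 0.028685 ≈ 31.889

t ≈ 31.89 years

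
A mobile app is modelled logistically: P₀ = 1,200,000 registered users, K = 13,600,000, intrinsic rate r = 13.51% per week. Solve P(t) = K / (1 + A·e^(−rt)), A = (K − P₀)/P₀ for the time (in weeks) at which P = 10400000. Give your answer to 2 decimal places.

t ≈ 26.01 weeks

A = (13600000 − 1200000)/1200000 = 10.33333
10400000 = 13600000/(1 + 10.33333·e^(−0.1351t)) → 1 + 10.33333·e^(−0.1351t) = 1.30769
e^(−0.1351t) = 0.029777 → t = ln(33.58333)/0.1351 = 3.51403/0.1351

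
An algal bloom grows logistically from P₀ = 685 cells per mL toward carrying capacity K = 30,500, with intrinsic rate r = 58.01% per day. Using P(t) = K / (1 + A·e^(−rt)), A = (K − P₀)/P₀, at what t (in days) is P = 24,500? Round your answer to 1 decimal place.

t ≈ 8.9 days

A = (30500 − 685)/685 = 43.52555
24500 = 30500/(1 + 43.52555·e^(−0.5801t)) → 1 + 43.52555·e^(−0.5801t) = 1.2449
e^(−0.5801t) = 0.005627 → t = ln(177.72932)/0.5801 = 5.18026/0.5801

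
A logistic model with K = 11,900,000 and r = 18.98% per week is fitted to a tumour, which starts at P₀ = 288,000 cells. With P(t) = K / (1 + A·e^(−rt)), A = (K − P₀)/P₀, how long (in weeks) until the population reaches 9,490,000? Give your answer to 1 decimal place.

t ≈ 26.7 weeks

A = (11900000 − 288000)/288000 = 40.31944
9490000 = 11900000/(1 + 40.31944·e^(−0.1898t)) → 1 + 40.31944·e^(−0.1898t) = 1.25395
e^(−0.1898t) = 0.006298 → t = ln(158.76827)/0.1898 = 5.06745/0.1898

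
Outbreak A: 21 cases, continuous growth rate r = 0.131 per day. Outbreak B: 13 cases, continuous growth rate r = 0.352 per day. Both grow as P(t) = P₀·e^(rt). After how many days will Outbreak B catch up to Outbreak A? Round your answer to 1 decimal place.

t ≈ 2.2 days

21·e^(0.131t) = 13·e^(0.352t)
21/13 = e^((0.352 − 0.131)t) → ln(1.61538) = 0.221·t
t = 0.47957 / 0.221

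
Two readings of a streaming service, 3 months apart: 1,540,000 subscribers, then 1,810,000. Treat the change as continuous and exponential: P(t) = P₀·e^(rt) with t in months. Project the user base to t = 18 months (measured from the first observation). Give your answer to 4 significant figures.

r = ln(1810000/1540000) / 3 ≈ 0.053848 per month
P(18) = 1540000 · e^(0.053848·18) = 1540000 · 2.63601 ≈ 4059456.06

≈ 4,059,000 subscribers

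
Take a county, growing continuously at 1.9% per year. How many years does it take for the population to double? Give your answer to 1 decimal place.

doubling time ≈ 36.5 years

doubling time = ln(2) / |r| = 0.69315 / 0.019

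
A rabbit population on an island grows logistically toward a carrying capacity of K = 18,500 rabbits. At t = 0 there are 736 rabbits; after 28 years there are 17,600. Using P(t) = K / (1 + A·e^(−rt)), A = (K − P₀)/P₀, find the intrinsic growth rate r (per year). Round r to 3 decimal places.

A = (18500 − 736)/736 = 24.13587
17600 = 18500/(1 + 24.13587·e^(−r·28)) → e^(−28r) = (1.05114 − 1)/24.13587 = 0.002119
r = −ln(0.002119)/28 = 6.15696/28

r ≈ 0.220 per year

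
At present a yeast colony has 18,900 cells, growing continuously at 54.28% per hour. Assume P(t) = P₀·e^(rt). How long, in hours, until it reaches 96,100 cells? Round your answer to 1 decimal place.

t ≈ 3.0 hours

96100 = 18900 · e^(0.5428·t)
t = ln(96100/18900) / 0.5428 = ln(5.08466) / 0.5428 = 1.62623 / 0.5428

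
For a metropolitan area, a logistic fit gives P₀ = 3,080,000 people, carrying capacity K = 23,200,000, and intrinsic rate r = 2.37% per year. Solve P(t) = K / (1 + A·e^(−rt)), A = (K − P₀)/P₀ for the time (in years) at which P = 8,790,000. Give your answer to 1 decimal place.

t ≈ 58.3 years

A = (23200000 − 3080000)/3080000 = 6.53247
8790000 = 23200000/(1 + 6.53247·e^(−0.0237t)) → 1 + 6.53247·e^(−0.0237t) = 2.63936
e^(−0.0237t) = 0.250956 → t = ln(3.98476)/0.0237 = 1.38248/0.0237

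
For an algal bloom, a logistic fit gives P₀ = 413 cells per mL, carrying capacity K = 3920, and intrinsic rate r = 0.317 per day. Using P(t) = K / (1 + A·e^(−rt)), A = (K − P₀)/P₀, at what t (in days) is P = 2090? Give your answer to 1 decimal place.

A = (3920 − 413)/413 = 8.49153
2090 = 3920/(1 + 8.49153·e^(−0.317t)) → 1 + 8.49153·e^(−0.317t) = 1.8756
e^(−0.317t) = 0.103114 → t = ln(9.69797)/0.317 = 2.27192/0.317

t ≈ 7.2 days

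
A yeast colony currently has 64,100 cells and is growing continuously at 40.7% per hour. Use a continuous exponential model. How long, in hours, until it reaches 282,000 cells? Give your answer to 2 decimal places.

282000 = 64100 · e^(0.407·t)
t = ln(282000/64100) / 0.407 = ln(4.39938) / 0.407 = 1.48146 / 0.407

t ≈ 3.64 hours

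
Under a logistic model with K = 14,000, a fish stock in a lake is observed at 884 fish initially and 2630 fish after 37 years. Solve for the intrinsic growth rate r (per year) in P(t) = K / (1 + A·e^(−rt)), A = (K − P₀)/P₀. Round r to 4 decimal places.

A = (14000 − 884)/884 = 14.8371
2630 = 14000/(1 + 14.8371·e^(−r·37)) → e^(−37r) = (5.32319 − 1)/14.8371 = 0.291377
r = −ln(0.291377)/37 = 1.23314/37

r ≈ 0.0333 per year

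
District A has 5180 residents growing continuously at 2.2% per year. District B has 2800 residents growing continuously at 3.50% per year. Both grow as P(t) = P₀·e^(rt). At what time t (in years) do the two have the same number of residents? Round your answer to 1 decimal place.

5180·e^(0.022t) = 2800·e^(0.035t)
5180/2800 = e^((0.035 − 0.022)t) → ln(1.85) = 0.013·t
t = 0.61519 / 0.013

t ≈ 47.3 years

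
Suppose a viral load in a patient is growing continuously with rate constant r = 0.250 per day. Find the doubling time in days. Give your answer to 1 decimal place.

doubling time ≈ 2.8 days

doubling time = ln(2) / |r| = 0.69315 / 0.25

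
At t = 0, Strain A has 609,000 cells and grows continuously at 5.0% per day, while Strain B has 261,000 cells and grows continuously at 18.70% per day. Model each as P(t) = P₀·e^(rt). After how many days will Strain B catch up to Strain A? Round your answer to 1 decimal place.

609000·e^(0.05t) = 261000·e^(0.187t)
609000/261000 = e^((0.187 − 0.05)t) → ln(2.33333) = 0.137·t
t = 0.8473 / 0.137

t ≈ 6.2 days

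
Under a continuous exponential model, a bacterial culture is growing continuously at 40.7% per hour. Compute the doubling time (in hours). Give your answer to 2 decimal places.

doubling time ≈ 1.70 hours

doubling time = ln(2) / |r| = 0.69315 / 0.407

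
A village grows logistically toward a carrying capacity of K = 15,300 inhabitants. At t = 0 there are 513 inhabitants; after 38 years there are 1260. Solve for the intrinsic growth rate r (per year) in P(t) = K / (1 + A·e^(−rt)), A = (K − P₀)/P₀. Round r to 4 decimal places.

A = (15300 − 513)/513 = 28.82456
1260 = 15300/(1 + 28.82456·e^(−r·38)) → e^(−38r) = (12.14286 − 1)/28.82456 = 0.386575
r = −ln(0.386575)/38 = 0.95043/38

r ≈ 0.0250 per year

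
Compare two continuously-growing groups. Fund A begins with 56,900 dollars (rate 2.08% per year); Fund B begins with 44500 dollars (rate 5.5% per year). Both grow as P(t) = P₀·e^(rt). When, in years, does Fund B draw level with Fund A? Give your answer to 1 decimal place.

t ≈ 7.2 years

56900·e^(0.0208t) = 44500·e^(0.055t)
56900/44500 = e^((0.055 − 0.0208)t) → ln(1.27865) = 0.0342·t
t = 0.24581 / 0.0342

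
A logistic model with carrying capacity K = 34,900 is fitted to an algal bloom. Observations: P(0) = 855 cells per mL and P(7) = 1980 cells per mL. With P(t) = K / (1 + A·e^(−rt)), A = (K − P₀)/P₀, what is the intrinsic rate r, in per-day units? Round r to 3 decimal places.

A = (34900 − 855)/855 = 39.81871
1980 = 34900/(1 + 39.81871·e^(−r·7)) → e^(−7r) = (17.62626 − 1)/39.81871 = 0.417549
r = −ln(0.417549)/7 = 0.87335/7

r ≈ 0.125 per day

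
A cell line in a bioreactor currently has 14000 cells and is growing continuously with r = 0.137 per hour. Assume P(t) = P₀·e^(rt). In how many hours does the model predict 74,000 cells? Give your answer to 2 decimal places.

t ≈ 12.15 hours

74000 = 14000 · e^(0.137·t)
t = ln(74000/14000) / 0.137 = ln(5.28571) / 0.137 = 1.66501 / 0.137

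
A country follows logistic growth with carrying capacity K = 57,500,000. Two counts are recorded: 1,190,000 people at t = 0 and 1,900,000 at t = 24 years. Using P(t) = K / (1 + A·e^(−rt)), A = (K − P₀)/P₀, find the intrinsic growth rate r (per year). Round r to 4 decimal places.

A = (57500000 − 1190000)/1190000 = 47.31933
1900000 = 57500000/(1 + 47.31933·e^(−r·24)) → e^(−24r) = (30.26316 − 1)/47.31933 = 0.618419
r = −ln(0.618419)/24 = 0.48059/24

r ≈ 0.0200 per year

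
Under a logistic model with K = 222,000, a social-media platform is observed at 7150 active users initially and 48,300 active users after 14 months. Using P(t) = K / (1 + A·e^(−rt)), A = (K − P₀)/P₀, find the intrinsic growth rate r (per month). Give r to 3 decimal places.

A = (222000 − 7150)/7150 = 30.04895
48300 = 222000/(1 + 30.04895·e^(−r·14)) → e^(−14r) = (4.59627 − 1)/30.04895 = 0.11968
r = −ln(0.11968)/14 = 2.12293/14

r ≈ 0.152 per month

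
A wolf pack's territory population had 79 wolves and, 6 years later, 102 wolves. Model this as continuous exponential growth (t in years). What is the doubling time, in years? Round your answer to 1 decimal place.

doubling time ≈ 16.3 years

r = ln(102/79) / 6 = ln(1.29114) / 6 ≈ 0.042587 per year
doubling time = ln 2 / |r| = 0.69315 / 0.042587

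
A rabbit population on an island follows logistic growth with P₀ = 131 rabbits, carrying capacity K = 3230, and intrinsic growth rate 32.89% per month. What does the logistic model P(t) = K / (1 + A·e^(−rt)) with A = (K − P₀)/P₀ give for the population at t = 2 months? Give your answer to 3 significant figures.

≈ 244 rabbits

A = (3230 − 131)/131 = 23.65649
P(2) = 3230 / (1 + 23.65649·e^(−0.3289·2)) = 3230 / (1 + 23.65649·0.51799)
= 3230 / 13.25382 ≈ 243.7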